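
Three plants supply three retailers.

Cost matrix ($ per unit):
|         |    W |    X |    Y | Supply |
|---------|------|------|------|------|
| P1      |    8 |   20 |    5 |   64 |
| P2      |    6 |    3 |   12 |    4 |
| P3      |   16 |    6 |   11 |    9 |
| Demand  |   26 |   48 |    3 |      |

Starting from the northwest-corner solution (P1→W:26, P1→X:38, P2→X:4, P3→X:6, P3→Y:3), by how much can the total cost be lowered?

60

Current plan cost = 26·8 + 38·20 + 4·3 + 6·6 + 3·11 = $1049.
Optimal plan:
  P1->W: 26 × $8 = $208
  P1->X: 35 × $20 = $700
  P1->Y: 3 × $5 = $15
  P2->X: 4 × $3 = $12
  P3->X: 9 × $6 = $54
Optimal cost = $989.
Saving = 1049 − 989 = $60.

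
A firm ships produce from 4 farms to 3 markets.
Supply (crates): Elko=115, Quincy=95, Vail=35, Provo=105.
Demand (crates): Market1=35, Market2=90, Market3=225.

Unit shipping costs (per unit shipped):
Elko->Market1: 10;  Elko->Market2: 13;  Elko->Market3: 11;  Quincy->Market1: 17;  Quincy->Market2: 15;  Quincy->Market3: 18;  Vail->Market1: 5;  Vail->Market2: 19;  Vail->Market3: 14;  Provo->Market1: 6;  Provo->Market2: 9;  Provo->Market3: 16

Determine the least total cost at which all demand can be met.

An optimal shipping plan:
  Elko->Market3: 115 × 11 = 1265
  Quincy->Market3: 95 × 18 = 1710
  Vail->Market1: 20 × 5 = 100
  Vail->Market3: 15 × 14 = 210
  Provo->Market1: 15 × 6 = 90
  Provo->Market2: 90 × 9 = 810
Total = 1265 + 1710 + 100 + 210 + 90 + 810 = 4185.

4185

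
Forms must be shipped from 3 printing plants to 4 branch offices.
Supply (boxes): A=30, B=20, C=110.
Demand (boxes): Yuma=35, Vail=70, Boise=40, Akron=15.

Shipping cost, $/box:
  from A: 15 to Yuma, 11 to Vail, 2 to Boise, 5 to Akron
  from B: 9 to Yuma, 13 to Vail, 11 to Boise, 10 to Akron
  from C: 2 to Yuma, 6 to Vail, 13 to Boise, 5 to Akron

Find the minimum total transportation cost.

An optimal shipping plan:
  A→Boise: 30 boxes
  B→Boise: 10 boxes
  B→Akron: 10 boxes
  C→Yuma: 35 boxes
  C→Vail: 70 boxes
  C→Akron: 5 boxes
Total cost = $785.
(Supply check: A ships 30; B ships 20; C ships 110.)

785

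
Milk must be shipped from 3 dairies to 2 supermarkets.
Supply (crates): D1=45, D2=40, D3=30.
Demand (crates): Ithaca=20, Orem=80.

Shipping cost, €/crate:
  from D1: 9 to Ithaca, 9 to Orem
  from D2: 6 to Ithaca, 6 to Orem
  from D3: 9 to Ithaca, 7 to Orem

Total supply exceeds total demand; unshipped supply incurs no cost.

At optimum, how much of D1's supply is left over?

An optimal plan:
  D1→Orem: 30 × €9 = €270
  D2→Ithaca: 20 × €6 = €120
  D2→Orem: 20 × €6 = €120
  D3→Orem: 30 × €7 = €210
Total cost = €720.
D1 ships 30 of its 45, leaving 15.

15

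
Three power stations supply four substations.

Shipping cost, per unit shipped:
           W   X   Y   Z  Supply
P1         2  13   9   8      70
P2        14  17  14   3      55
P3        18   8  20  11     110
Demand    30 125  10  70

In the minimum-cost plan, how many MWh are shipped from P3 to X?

110

Optimal shipments:
  P1–W: 30 × 2 = 60
  P1–X: 15 × 13 = 195
  P1–Y: 10 × 9 = 90
  P1–Z: 15 × 8 = 120
  P2–Z: 55 × 3 = 165
  P3–X: 110 × 8 = 880
Total cost = 1510.
So P3→X carries 110 MWh.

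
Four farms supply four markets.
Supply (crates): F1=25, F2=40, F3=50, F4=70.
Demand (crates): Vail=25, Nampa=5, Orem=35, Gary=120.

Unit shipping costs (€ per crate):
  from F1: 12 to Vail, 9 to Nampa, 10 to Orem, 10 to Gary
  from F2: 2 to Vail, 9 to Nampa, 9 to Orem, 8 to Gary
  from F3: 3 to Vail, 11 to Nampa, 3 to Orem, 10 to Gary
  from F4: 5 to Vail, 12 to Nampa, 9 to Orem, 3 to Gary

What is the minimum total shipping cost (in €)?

865

An optimal shipping plan:
  F1→Nampa: 5 × €9 = €45
  F1→Gary: 20 × €10 = €200
  F2→Vail: 10 × €2 = €20
  F2→Gary: 30 × €8 = €240
  F3→Vail: 15 × €3 = €45
  F3→Orem: 35 × €3 = €105
  F4→Gary: 70 × €3 = €210
Total = 45 + 200 + 20 + 240 + 45 + 105 + 210 = €865.
(Supply check: F1 ships 25; F2 ships 40; F3 ships 50; F4 ships 70.)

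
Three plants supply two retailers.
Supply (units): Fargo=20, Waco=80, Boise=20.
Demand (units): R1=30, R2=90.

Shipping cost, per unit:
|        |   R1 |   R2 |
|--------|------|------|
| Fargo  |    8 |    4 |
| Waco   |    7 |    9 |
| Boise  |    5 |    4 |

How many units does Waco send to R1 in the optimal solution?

Solving gives:
  Fargo→R2: 20 × 4 = 80
  Waco→R1: 30 × 7 = 210
  Waco→R2: 50 × 9 = 450
  Boise→R2: 20 × 4 = 80
Total cost = 820.
So Waco→R1 carries 30 units.

30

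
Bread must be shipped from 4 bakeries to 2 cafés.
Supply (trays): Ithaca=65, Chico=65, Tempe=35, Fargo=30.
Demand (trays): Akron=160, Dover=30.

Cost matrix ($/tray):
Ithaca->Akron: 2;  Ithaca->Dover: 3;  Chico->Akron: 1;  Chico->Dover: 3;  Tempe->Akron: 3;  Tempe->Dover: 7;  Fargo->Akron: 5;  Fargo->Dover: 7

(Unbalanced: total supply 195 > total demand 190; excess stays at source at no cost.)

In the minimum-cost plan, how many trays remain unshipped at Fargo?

5

Minimum-cost shipments:
  Ithaca to Akron: 35 trays
  Ithaca to Dover: 30 trays
  Chico to Akron: 65 trays
  Tempe to Akron: 35 trays
  Fargo to Akron: 25 trays
Total cost = $455.
Fargo ships 25 of its 30, leaving 5.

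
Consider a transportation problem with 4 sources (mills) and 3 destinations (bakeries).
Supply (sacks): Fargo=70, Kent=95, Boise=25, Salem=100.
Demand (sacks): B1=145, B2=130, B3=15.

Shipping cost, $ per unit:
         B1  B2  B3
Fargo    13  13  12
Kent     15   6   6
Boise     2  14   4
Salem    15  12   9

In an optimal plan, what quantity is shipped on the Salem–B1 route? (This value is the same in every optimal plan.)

50

Optimal shipments:
  Fargo->B1: 70 × $13 = $910
  Kent->B2: 95 × $6 = $570
  Boise->B1: 25 × $2 = $50
  Salem->B1: 50 × $15 = $750
  Salem->B2: 35 × $12 = $420
  Salem->B3: 15 × $9 = $135
Total cost = $2835.
So Salem→B1 carries 50 sacks.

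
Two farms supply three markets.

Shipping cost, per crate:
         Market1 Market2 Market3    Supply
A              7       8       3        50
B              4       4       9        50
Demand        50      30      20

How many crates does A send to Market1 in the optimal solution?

Solving gives:
  A→Market1: 30 × 7 = 210
  A→Market3: 20 × 3 = 60
  B→Market1: 20 × 4 = 80
  B→Market2: 30 × 4 = 120
Total cost = 470.
So A→Market1 carries 30 crates.

30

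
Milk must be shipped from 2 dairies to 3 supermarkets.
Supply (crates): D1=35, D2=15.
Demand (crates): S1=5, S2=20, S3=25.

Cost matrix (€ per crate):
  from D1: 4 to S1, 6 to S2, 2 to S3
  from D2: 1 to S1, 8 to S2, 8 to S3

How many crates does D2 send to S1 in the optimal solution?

The minimum-cost plan:
  D1→S2: 10 crates
  D1→S3: 25 crates
  D2→S1: 5 crates
  D2→S2: 10 crates
Total cost = €195.
So D2→S1 carries 5 crates.

5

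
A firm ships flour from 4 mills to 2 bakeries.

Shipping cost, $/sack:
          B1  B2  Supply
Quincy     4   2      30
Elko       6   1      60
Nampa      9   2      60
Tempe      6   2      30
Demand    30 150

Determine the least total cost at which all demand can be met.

360

One minimum-cost allocation:
  Quincy→B1: 30 × $4 = $120
  Elko→B2: 60 × $1 = $60
  Nampa→B2: 60 × $2 = $120
  Tempe→B2: 30 × $2 = $60
Total = 120 + 60 + 120 + 60 = $360.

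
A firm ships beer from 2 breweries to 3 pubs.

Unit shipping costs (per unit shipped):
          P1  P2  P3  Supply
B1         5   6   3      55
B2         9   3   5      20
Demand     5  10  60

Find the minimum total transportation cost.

An optimal shipping plan:
  B1 to P1: 5 kegs
  B1 to P3: 50 kegs
  B2 to P2: 10 kegs
  B2 to P3: 10 kegs
Total cost = 255.
(Supply check: B1 ships 55; B2 ships 20.)

255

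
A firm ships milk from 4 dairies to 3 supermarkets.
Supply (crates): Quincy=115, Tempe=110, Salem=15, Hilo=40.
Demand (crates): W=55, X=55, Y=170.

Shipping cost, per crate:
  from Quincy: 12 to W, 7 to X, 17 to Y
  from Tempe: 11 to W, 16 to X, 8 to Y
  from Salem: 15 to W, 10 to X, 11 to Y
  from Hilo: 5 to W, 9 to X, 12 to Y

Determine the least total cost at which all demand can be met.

2575

A cheapest plan:
  Quincy–W: 15 × 12 = 180
  Quincy–X: 55 × 7 = 385
  Quincy–Y: 45 × 17 = 765
  Tempe–Y: 110 × 8 = 880
  Salem–Y: 15 × 11 = 165
  Hilo–W: 40 × 5 = 200
Total = 180 + 385 + 765 + 880 + 165 + 200 = 2575.
(Supply check: Quincy ships 115; Tempe ships 110; Salem ships 15; Hilo ships 40.)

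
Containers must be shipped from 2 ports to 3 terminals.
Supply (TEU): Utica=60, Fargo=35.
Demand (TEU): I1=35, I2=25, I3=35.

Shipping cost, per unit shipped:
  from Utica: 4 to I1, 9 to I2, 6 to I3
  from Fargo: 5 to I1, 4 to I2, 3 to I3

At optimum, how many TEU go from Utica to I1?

35

The minimum-cost plan:
  Utica–I1: 35 × 4 = 140
  Utica–I3: 25 × 6 = 150
  Fargo–I2: 25 × 4 = 100
  Fargo–I3: 10 × 3 = 30
Total cost = 420.
So Utica→I1 carries 35 TEU.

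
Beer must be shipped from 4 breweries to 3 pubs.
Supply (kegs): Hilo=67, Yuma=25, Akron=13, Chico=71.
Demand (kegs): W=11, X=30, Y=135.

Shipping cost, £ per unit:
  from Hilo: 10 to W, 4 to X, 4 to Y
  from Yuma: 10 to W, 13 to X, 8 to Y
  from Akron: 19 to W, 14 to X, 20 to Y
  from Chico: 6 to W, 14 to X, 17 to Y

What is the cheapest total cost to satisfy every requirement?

One minimum-cost allocation:
  Hilo→Y: 67 × £4 = £268
  Yuma→Y: 25 × £8 = £200
  Akron→X: 13 × £14 = £182
  Chico→W: 11 × £6 = £66
  Chico→X: 17 × £14 = £238
  Chico→Y: 43 × £17 = £731
Total = 268 + 200 + 182 + 66 + 238 + 731 = £1685.

1685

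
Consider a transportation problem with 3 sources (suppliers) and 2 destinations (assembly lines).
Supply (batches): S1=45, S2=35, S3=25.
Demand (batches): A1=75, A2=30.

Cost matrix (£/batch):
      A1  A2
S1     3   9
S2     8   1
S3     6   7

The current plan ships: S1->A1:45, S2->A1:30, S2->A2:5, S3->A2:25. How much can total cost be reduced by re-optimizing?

Current plan cost = 45·3 + 30·8 + 5·1 + 25·7 = £555.
Optimal plan:
  S1–A1: 45 batches
  S2–A1: 5 batches
  S2–A2: 30 batches
  S3–A1: 25 batches
Optimal cost = £355.
Saving = 555 − 355 = £200.

200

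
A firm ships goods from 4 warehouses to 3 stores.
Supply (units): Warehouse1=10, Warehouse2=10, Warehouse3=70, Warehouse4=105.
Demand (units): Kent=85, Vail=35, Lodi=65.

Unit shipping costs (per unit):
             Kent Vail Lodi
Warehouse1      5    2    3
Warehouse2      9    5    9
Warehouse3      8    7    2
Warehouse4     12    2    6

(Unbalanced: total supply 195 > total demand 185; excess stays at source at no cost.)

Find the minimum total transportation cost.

An optimal shipping plan:
  Warehouse1 to Kent: 10 × 5 = 50
  Warehouse2 to Kent: 10 × 9 = 90
  Warehouse3 to Kent: 65 × 8 = 520
  Warehouse3 to Lodi: 5 × 2 = 10
  Warehouse4 to Vail: 35 × 2 = 70
  Warehouse4 to Lodi: 60 × 6 = 360
Total = 50 + 90 + 520 + 10 + 70 + 360 = 1100.
(Supply check: Warehouse1 ships 10; Warehouse2 ships 10; Warehouse3 ships 70; Warehouse4 ships 95.)

1100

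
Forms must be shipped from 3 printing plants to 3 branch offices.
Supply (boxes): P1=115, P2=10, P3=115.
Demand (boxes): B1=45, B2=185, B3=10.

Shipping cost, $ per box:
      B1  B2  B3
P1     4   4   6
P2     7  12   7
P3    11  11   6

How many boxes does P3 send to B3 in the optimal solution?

10

Solving gives:
  P1->B2: 115 boxes
  P2->B1: 10 boxes
  P3->B1: 35 boxes
  P3->B2: 70 boxes
  P3->B3: 10 boxes
Total cost = $1745.
So P3→B3 carries 10 boxes.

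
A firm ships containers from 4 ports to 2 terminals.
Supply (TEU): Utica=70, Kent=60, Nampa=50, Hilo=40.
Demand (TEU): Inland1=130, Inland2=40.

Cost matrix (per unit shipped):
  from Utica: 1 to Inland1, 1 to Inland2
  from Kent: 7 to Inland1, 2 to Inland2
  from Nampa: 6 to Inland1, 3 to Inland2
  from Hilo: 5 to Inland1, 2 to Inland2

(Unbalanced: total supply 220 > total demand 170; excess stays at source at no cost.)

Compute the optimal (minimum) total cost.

An optimal shipping plan:
  Utica→Inland1: 70 TEU
  Kent→Inland2: 40 TEU
  Nampa→Inland1: 20 TEU
  Hilo→Inland1: 40 TEU
Total cost = 470.
(Supply check: Utica ships 70; Kent ships 40; Nampa ships 20; Hilo ships 40.)

470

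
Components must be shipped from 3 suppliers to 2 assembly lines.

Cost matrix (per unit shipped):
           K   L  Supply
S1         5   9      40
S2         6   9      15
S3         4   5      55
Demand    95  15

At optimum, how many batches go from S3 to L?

Optimal shipments:
  S1->K: 40 × 5 = 200
  S2->K: 15 × 6 = 90
  S3->K: 40 × 4 = 160
  S3->L: 15 × 5 = 75
Total cost = 525.
So S3→L carries 15 batches.

15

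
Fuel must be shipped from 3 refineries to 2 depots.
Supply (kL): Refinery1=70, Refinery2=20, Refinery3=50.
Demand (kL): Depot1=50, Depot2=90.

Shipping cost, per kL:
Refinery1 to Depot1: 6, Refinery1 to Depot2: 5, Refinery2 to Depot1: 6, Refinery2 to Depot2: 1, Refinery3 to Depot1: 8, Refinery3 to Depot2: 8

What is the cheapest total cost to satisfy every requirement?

A cheapest plan:
  Refinery1 to Depot2: 70 × 5 = 350
  Refinery2 to Depot2: 20 × 1 = 20
  Refinery3 to Depot1: 50 × 8 = 400
Total = 350 + 20 + 400 = 770.
(Supply check: Refinery1 ships 70; Refinery2 ships 20; Refinery3 ships 50.)

770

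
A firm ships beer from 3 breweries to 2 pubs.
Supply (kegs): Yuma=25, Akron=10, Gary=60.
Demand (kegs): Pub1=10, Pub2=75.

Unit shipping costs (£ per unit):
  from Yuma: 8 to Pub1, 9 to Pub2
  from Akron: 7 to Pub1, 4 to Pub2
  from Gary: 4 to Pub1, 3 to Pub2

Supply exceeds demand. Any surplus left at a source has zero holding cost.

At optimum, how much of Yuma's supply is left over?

10

Minimum-cost shipments:
  Yuma to Pub1: 10 × £8 = £80
  Yuma to Pub2: 5 × £9 = £45
  Akron to Pub2: 10 × £4 = £40
  Gary to Pub2: 60 × £3 = £180
Total cost = £345.
Yuma ships 15 of its 25, leaving 10.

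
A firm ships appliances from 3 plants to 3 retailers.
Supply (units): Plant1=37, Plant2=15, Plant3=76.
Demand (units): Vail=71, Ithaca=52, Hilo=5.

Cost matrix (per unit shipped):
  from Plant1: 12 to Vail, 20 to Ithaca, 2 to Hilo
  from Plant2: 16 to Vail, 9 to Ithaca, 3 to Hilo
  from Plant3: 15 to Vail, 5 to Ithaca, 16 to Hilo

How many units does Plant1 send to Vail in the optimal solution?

37

Solving gives:
  Plant1->Vail: 37 × 12 = 444
  Plant2->Vail: 10 × 16 = 160
  Plant2->Hilo: 5 × 3 = 15
  Plant3->Vail: 24 × 15 = 360
  Plant3->Ithaca: 52 × 5 = 260
Total cost = 1239.
So Plant1→Vail carries 37 units.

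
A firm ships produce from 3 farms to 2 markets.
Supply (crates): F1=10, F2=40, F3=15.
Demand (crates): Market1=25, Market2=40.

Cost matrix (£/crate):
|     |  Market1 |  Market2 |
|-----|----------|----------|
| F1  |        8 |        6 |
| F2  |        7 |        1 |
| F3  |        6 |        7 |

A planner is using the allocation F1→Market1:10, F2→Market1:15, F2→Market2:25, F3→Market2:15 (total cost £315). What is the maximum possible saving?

Current plan cost = 10·8 + 15·7 + 25·1 + 15·7 = £315.
Optimal plan:
  F1→Market1: 10 × £8 = £80
  F2→Market2: 40 × £1 = £40
  F3→Market1: 15 × £6 = £90
Optimal cost = £210.
Saving = 315 − 210 = £105.

105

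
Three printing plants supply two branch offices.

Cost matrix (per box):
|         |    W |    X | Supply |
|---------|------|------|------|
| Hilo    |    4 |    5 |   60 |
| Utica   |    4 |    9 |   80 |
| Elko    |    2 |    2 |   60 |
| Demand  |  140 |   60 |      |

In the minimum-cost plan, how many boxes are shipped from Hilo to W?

Solving gives:
  Hilo→W: 60 × 4 = 240
  Utica→W: 80 × 4 = 320
  Elko→X: 60 × 2 = 120
Total cost = 680.
So Hilo→W carries 60 boxes.

60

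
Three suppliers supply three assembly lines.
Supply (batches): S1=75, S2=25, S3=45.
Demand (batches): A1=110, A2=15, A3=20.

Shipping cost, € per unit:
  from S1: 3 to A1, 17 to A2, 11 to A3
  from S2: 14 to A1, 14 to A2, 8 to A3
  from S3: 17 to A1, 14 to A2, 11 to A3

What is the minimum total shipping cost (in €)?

Optimal allocation:
  S1–A1: 75 × €3 = €225
  S2–A1: 5 × €14 = €70
  S2–A3: 20 × €8 = €160
  S3–A1: 30 × €17 = €510
  S3–A2: 15 × €14 = €210
Total = 225 + 70 + 160 + 510 + 210 = €1175.
(Supply check: S1 ships 75; S2 ships 25; S3 ships 45.)

1175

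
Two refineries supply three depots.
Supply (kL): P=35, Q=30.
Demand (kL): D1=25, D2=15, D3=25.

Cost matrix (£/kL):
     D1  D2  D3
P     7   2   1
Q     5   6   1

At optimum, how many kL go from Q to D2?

Optimal shipments:
  P–D2: 15 kL
  P–D3: 20 kL
  Q–D1: 25 kL
  Q–D3: 5 kL
Total cost = £180.
The route Q→D2 is not used.

0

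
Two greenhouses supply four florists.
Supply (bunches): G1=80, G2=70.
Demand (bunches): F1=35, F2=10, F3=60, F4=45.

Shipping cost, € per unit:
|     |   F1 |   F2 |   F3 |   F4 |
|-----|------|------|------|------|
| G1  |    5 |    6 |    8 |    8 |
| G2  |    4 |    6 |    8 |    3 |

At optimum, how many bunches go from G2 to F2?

Solving gives:
  G1–F1: 10 × €5 = €50
  G1–F2: 10 × €6 = €60
  G1–F3: 60 × €8 = €480
  G2–F1: 25 × €4 = €100
  G2–F4: 45 × €3 = €135
Total cost = €825.
The route G2→F2 is not used.

0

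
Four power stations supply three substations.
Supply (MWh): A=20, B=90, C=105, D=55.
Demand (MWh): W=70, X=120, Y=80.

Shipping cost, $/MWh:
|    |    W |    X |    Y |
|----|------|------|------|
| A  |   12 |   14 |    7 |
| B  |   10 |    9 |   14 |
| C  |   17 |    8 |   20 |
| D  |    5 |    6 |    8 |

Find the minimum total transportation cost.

2325

An optimal shipping plan:
  A to Y: 20 × $7 = $140
  B to W: 70 × $10 = $700
  B to X: 15 × $9 = $135
  B to Y: 5 × $14 = $70
  C to X: 105 × $8 = $840
  D to Y: 55 × $8 = $440
Total = 140 + 700 + 135 + 70 + 840 + 440 = $2325.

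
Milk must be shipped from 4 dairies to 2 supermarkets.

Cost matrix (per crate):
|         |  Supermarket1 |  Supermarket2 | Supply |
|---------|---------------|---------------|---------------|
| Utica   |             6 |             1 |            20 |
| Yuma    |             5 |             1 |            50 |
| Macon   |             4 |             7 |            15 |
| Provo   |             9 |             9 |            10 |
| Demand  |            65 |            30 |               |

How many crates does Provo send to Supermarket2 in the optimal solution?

Optimal shipments:
  Utica to Supermarket2: 20 × 1 = 20
  Yuma to Supermarket1: 40 × 5 = 200
  Yuma to Supermarket2: 10 × 1 = 10
  Macon to Supermarket1: 15 × 4 = 60
  Provo to Supermarket1: 10 × 9 = 90
Total cost = 380.
The route Provo→Supermarket2 is not used.

0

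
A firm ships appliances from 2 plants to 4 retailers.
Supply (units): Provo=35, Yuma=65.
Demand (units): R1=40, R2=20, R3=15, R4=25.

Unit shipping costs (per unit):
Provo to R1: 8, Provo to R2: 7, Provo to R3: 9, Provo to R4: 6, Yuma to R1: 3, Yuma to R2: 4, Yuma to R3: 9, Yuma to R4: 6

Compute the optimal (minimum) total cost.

485

An optimal shipping plan:
  Provo→R3: 15 × 9 = 135
  Provo→R4: 20 × 6 = 120
  Yuma→R1: 40 × 3 = 120
  Yuma→R2: 20 × 4 = 80
  Yuma→R4: 5 × 6 = 30
Total = 135 + 120 + 120 + 80 + 30 = 485.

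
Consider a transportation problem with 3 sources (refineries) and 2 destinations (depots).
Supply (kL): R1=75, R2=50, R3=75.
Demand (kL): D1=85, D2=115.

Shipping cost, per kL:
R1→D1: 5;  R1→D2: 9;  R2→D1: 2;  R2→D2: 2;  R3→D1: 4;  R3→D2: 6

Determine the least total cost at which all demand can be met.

One minimum-cost allocation:
  R1->D1: 75 kL
  R2->D2: 50 kL
  R3->D1: 10 kL
  R3->D2: 65 kL
Total cost = 905.

905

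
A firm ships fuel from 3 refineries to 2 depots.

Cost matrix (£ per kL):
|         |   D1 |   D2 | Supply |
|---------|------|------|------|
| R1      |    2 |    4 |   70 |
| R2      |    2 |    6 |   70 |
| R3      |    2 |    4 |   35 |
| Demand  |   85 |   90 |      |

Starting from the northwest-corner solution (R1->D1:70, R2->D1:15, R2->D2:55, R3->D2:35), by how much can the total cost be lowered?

Current plan cost = 70·2 + 15·2 + 55·6 + 35·4 = £640.
Optimal plan:
  R1->D1: 15 × £2 = £30
  R1->D2: 55 × £4 = £220
  R2->D1: 70 × £2 = £140
  R3->D2: 35 × £4 = £140
Optimal cost = £530.
Saving = 640 − 530 = £110.

110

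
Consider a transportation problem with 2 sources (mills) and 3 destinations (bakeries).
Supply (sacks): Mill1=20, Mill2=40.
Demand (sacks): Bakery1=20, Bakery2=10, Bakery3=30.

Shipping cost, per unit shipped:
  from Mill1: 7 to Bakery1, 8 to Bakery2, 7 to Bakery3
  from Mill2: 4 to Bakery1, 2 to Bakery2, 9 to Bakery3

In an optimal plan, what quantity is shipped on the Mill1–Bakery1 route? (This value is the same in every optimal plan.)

0

The minimum-cost plan:
  Mill1→Bakery3: 20 × 7 = 140
  Mill2→Bakery1: 20 × 4 = 80
  Mill2→Bakery2: 10 × 2 = 20
  Mill2→Bakery3: 10 × 9 = 90
Total cost = 330.
The route Mill1→Bakery1 is not used.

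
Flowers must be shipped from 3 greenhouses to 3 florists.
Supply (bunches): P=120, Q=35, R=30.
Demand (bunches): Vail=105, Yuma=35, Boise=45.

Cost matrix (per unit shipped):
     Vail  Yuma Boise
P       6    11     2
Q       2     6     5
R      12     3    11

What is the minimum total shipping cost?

720

An optimal shipping plan:
  P->Vail: 75 × 6 = 450
  P->Boise: 45 × 2 = 90
  Q->Vail: 30 × 2 = 60
  Q->Yuma: 5 × 6 = 30
  R->Yuma: 30 × 3 = 90
Total = 450 + 90 + 60 + 30 + 90 = 720.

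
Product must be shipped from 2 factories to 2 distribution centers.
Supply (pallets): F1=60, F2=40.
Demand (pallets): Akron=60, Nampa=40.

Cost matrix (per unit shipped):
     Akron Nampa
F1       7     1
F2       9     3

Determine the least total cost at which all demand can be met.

An optimal shipping plan:
  F1–Akron: 20 pallets
  F1–Nampa: 40 pallets
  F2–Akron: 40 pallets
Total cost = 540.

540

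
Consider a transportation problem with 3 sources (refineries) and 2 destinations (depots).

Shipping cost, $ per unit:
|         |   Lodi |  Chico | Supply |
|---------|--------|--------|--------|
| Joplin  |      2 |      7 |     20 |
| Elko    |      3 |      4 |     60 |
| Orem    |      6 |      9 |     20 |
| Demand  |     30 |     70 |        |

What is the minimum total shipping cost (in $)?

An optimal shipping plan:
  Joplin to Lodi: 20 kL
  Elko to Chico: 60 kL
  Orem to Lodi: 10 kL
  Orem to Chico: 10 kL
Total cost = $430.

430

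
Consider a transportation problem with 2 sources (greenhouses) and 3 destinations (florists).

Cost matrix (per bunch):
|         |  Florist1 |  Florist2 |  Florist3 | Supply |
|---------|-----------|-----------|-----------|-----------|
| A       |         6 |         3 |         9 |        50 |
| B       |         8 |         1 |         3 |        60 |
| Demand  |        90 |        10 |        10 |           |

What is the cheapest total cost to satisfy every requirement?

660

An optimal shipping plan:
  A->Florist1: 50 × 6 = 300
  B->Florist1: 40 × 8 = 320
  B->Florist2: 10 × 1 = 10
  B->Florist3: 10 × 3 = 30
Total = 300 + 320 + 10 + 30 = 660.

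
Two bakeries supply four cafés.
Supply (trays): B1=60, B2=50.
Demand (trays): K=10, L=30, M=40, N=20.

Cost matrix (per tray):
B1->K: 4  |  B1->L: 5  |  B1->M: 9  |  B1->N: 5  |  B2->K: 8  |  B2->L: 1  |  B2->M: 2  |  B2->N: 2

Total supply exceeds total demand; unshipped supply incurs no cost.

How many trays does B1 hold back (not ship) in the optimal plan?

10

Minimum-cost shipments:
  B1->K: 10 × 4 = 40
  B1->L: 20 × 5 = 100
  B1->N: 20 × 5 = 100
  B2->L: 10 × 1 = 10
  B2->M: 40 × 2 = 80
Total cost = 330.
B1 ships 50 of its 60, leaving 10.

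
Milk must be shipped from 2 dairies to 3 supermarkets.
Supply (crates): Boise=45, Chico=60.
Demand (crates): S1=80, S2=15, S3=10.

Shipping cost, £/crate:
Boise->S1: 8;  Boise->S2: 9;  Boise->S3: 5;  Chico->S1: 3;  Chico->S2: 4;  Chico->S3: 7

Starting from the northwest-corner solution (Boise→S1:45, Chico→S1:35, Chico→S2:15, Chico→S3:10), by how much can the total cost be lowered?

Current plan cost = 45·8 + 35·3 + 15·4 + 10·7 = £595.
Optimal plan:
  Boise->S1: 20 crates
  Boise->S2: 15 crates
  Boise->S3: 10 crates
  Chico->S1: 60 crates
Optimal cost = £525.
Saving = 595 − 525 = £70.

70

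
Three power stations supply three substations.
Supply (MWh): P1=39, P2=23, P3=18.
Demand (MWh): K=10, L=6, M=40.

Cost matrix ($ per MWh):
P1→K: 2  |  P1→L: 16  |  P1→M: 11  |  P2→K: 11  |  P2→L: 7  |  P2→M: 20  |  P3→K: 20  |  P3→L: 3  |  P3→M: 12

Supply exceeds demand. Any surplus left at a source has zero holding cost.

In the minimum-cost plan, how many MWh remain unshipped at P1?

Minimum-cost shipments:
  P1 to K: 10 × $2 = $20
  P1 to M: 29 × $11 = $319
  P3 to L: 6 × $3 = $18
  P3 to M: 11 × $12 = $132
Total cost = $489.
P1 ships 39 of its 39, leaving 0.

0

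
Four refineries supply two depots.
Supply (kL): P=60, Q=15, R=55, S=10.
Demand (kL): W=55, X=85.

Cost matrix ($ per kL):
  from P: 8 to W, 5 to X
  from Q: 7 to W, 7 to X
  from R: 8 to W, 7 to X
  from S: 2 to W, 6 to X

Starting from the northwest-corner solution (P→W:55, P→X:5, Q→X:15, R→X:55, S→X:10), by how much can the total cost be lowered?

175

Current plan cost = 55·8 + 5·5 + 15·7 + 55·7 + 10·6 = $1015.
Optimal plan:
  P->X: 60 × $5 = $300
  Q->W: 15 × $7 = $105
  R->W: 30 × $8 = $240
  R->X: 25 × $7 = $175
  S->W: 10 × $2 = $20
Optimal cost = $840.
Saving = 1015 − 840 = $175.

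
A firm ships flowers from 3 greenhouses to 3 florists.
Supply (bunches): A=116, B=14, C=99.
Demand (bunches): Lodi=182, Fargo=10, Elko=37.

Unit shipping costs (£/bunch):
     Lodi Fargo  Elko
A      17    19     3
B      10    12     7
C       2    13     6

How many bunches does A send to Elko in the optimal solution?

37

Optimal shipments:
  A–Lodi: 69 × £17 = £1173
  A–Fargo: 10 × £19 = £190
  A–Elko: 37 × £3 = £111
  B–Lodi: 14 × £10 = £140
  C–Lodi: 99 × £2 = £198
Total cost = £1812.
So A→Elko carries 37 bunches.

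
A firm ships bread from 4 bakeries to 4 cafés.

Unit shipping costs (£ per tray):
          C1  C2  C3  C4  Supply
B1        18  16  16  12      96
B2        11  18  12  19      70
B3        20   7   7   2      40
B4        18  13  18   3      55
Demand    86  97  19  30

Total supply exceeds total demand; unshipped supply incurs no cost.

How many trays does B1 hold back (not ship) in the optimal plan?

Minimum-cost shipments:
  B1 to C1: 16 × £18 = £288
  B1 to C2: 51 × £16 = £816
  B2 to C1: 70 × £11 = £770
  B3 to C2: 21 × £7 = £147
  B3 to C3: 19 × £7 = £133
  B4 to C2: 25 × £13 = £325
  B4 to C4: 30 × £3 = £90
Total cost = £2569.
B1 ships 67 of its 96, leaving 29.

29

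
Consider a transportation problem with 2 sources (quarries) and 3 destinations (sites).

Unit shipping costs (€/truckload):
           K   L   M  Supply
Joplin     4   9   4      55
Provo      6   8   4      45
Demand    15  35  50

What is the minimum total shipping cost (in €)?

An optimal shipping plan:
  Joplin–K: 15 × €4 = €60
  Joplin–M: 40 × €4 = €160
  Provo–L: 35 × €8 = €280
  Provo–M: 10 × €4 = €40
Total = 60 + 160 + 280 + 40 = €540.

540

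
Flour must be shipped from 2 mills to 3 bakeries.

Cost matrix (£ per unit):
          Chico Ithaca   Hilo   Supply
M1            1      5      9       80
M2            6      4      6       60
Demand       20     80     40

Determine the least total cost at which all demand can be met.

640

One minimum-cost allocation:
  M1–Chico: 20 × £1 = £20
  M1–Ithaca: 60 × £5 = £300
  M2–Ithaca: 20 × £4 = £80
  M2–Hilo: 40 × £6 = £240
Total = 20 + 300 + 80 + 240 = £640.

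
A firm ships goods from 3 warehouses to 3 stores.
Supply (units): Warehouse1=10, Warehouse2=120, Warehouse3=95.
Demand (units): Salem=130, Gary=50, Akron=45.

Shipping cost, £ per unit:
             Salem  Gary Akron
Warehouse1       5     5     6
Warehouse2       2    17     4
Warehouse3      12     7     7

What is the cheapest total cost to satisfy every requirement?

955

Optimal allocation:
  Warehouse1->Salem: 10 × £5 = £50
  Warehouse2->Salem: 120 × £2 = £240
  Warehouse3->Gary: 50 × £7 = £350
  Warehouse3->Akron: 45 × £7 = £315
Total = 50 + 240 + 350 + 315 = £955.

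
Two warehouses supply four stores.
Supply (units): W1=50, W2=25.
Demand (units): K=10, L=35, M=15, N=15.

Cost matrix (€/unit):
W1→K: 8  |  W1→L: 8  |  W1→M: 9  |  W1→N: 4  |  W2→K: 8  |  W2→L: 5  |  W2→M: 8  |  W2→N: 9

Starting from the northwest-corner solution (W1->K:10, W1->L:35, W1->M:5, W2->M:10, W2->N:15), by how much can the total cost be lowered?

140

Current plan cost = 10·8 + 35·8 + 5·9 + 10·8 + 15·9 = €620.
Optimal plan:
  W1–K: 10 units
  W1–L: 10 units
  W1–M: 15 units
  W1–N: 15 units
  W2–L: 25 units
Optimal cost = €480.
Saving = 620 − 480 = €140.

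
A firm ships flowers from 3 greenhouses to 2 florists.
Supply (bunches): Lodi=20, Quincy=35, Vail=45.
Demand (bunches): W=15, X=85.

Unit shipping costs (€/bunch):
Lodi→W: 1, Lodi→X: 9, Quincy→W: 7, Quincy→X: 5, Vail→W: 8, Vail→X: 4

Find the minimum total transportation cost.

415

A cheapest plan:
  Lodi→W: 15 bunches
  Lodi→X: 5 bunches
  Quincy→X: 35 bunches
  Vail→X: 45 bunches
Total cost = €415.
(Supply check: Lodi ships 20; Quincy ships 35; Vail ships 45.)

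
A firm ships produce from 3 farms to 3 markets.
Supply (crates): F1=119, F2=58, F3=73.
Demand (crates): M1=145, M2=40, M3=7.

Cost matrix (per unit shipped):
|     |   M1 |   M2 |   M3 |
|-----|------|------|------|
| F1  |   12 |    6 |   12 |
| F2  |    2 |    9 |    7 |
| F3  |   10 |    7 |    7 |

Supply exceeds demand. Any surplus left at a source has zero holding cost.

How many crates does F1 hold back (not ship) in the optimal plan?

58

An optimal plan:
  F1→M1: 21 × 12 = 252
  F1→M2: 40 × 6 = 240
  F2→M1: 58 × 2 = 116
  F3→M1: 66 × 10 = 660
  F3→M3: 7 × 7 = 49
Total cost = 1317.
F1 ships 61 of its 119, leaving 58.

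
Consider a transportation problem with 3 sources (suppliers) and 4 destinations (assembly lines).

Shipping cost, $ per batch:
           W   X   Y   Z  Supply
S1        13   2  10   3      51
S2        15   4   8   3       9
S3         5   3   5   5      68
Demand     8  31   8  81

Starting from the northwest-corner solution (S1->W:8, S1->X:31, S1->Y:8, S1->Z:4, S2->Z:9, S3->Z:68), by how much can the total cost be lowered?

167

Current plan cost = 8·13 + 31·2 + 8·10 + 4·3 + 9·3 + 68·5 = $625.
Optimal plan:
  S1 to Z: 51 × $3 = $153
  S2 to Z: 9 × $3 = $27
  S3 to W: 8 × $5 = $40
  S3 to X: 31 × $3 = $93
  S3 to Y: 8 × $5 = $40
  S3 to Z: 21 × $5 = $105
Optimal cost = $458.
Saving = 625 − 458 = $167.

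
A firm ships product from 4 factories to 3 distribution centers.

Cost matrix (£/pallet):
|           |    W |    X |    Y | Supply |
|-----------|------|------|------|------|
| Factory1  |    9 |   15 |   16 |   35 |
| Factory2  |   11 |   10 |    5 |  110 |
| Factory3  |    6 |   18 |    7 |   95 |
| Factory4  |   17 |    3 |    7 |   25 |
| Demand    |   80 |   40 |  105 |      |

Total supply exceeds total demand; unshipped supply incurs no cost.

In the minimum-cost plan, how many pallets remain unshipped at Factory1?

An optimal plan:
  Factory2–X: 15 × £10 = £150
  Factory2–Y: 95 × £5 = £475
  Factory3–W: 80 × £6 = £480
  Factory3–Y: 10 × £7 = £70
  Factory4–X: 25 × £3 = £75
Total cost = £1250.
Factory1 ships 0 of its 35, leaving 35.

35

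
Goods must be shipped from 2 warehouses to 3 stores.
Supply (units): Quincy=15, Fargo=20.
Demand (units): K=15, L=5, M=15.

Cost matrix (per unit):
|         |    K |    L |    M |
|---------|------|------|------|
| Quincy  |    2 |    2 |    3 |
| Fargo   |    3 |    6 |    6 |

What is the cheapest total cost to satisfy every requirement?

115

An optimal shipping plan:
  Quincy–L: 5 × 2 = 10
  Quincy–M: 10 × 3 = 30
  Fargo–K: 15 × 3 = 45
  Fargo–M: 5 × 6 = 30
Total = 10 + 30 + 45 + 30 = 115.
(Supply check: Quincy ships 15; Fargo ships 20.)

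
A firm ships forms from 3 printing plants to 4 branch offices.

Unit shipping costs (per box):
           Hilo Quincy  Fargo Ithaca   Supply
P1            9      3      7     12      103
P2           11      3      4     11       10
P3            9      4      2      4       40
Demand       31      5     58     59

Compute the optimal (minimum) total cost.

1058

One minimum-cost allocation:
  P1->Hilo: 31 boxes
  P1->Quincy: 5 boxes
  P1->Fargo: 48 boxes
  P1->Ithaca: 19 boxes
  P2->Fargo: 10 boxes
  P3->Ithaca: 40 boxes
Total cost = 1058.
(Supply check: P1 ships 103; P2 ships 10; P3 ships 40.)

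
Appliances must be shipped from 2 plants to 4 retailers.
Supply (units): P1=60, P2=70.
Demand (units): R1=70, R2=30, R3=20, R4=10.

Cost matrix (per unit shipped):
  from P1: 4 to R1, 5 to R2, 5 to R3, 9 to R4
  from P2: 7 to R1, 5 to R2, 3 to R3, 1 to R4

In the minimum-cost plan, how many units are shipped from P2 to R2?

30

Optimal shipments:
  P1→R1: 60 × 4 = 240
  P2→R1: 10 × 7 = 70
  P2→R2: 30 × 5 = 150
  P2→R3: 20 × 3 = 60
  P2→R4: 10 × 1 = 10
Total cost = 530.
So P2→R2 carries 30 units.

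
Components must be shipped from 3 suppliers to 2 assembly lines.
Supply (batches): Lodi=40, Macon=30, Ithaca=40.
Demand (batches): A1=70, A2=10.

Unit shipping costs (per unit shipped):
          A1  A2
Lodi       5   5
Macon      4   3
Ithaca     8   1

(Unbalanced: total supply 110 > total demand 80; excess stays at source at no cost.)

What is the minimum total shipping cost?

330

An optimal shipping plan:
  Lodi->A1: 40 × 5 = 200
  Macon->A1: 30 × 4 = 120
  Ithaca->A2: 10 × 1 = 10
Total = 200 + 120 + 10 = 330.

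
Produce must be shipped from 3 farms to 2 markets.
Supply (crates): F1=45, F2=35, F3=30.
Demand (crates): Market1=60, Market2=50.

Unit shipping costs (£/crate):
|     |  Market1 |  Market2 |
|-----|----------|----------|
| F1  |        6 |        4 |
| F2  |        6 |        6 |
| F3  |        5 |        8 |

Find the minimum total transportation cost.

540

A cheapest plan:
  F1–Market2: 45 × £4 = £180
  F2–Market1: 30 × £6 = £180
  F2–Market2: 5 × £6 = £30
  F3–Market1: 30 × £5 = £150
Total = 180 + 180 + 30 + 150 = £540.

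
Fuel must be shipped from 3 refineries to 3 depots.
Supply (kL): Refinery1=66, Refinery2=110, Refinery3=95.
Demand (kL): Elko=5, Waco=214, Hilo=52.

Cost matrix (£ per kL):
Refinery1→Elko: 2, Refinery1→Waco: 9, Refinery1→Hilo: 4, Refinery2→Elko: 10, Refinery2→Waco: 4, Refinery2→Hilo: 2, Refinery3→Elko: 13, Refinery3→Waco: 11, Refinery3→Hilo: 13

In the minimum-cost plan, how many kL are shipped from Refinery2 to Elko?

Optimal shipments:
  Refinery1->Elko: 5 × £2 = £10
  Refinery1->Waco: 9 × £9 = £81
  Refinery1->Hilo: 52 × £4 = £208
  Refinery2->Waco: 110 × £4 = £440
  Refinery3->Waco: 95 × £11 = £1045
Total cost = £1784.
The route Refinery2→Elko is not used.

0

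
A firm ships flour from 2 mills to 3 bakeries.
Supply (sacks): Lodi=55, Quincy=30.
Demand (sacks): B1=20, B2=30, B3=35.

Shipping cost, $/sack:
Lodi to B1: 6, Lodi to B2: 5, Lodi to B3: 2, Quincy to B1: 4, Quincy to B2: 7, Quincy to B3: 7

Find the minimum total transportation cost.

320

Optimal allocation:
  Lodi to B2: 20 × $5 = $100
  Lodi to B3: 35 × $2 = $70
  Quincy to B1: 20 × $4 = $80
  Quincy to B2: 10 × $7 = $70
Total = 100 + 70 + 80 + 70 = $320.
(Supply check: Lodi ships 55; Quincy ships 30.)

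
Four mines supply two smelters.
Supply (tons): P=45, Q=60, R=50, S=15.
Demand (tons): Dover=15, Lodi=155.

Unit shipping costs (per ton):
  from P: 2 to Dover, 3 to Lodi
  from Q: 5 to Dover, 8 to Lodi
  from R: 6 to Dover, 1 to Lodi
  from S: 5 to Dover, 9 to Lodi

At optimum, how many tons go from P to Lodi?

45

The minimum-cost plan:
  P→Lodi: 45 × 3 = 135
  Q→Lodi: 60 × 8 = 480
  R→Lodi: 50 × 1 = 50
  S→Dover: 15 × 5 = 75
Total cost = 740.
So P→Lodi carries 45 tons.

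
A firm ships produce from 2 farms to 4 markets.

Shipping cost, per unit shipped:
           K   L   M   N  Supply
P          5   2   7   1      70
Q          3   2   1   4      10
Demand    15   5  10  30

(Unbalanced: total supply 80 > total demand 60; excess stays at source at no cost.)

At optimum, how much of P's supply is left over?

20

Minimum-cost shipments:
  P to K: 15 × 5 = 75
  P to L: 5 × 2 = 10
  P to N: 30 × 1 = 30
  Q to M: 10 × 1 = 10
Total cost = 125.
P ships 50 of its 70, leaving 20.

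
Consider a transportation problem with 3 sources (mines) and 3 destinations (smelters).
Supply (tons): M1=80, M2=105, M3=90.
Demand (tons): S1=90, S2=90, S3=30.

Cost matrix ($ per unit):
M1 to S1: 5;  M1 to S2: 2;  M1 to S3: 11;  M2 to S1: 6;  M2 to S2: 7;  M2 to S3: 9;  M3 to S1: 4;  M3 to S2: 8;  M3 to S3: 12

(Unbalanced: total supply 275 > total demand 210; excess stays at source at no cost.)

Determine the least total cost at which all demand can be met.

A cheapest plan:
  M1–S2: 80 tons
  M2–S2: 10 tons
  M2–S3: 30 tons
  M3–S1: 90 tons
Total cost = $860.

860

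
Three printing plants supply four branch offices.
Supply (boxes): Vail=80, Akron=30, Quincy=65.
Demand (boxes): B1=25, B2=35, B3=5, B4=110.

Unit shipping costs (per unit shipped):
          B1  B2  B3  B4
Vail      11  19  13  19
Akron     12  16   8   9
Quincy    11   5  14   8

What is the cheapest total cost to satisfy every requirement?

An optimal shipping plan:
  Vail to B1: 25 × 11 = 275
  Vail to B3: 5 × 13 = 65
  Vail to B4: 50 × 19 = 950
  Akron to B4: 30 × 9 = 270
  Quincy to B2: 35 × 5 = 175
  Quincy to B4: 30 × 8 = 240
Total = 275 + 65 + 950 + 270 + 175 + 240 = 1975.
(Supply check: Vail ships 80; Akron ships 30; Quincy ships 65.)

1975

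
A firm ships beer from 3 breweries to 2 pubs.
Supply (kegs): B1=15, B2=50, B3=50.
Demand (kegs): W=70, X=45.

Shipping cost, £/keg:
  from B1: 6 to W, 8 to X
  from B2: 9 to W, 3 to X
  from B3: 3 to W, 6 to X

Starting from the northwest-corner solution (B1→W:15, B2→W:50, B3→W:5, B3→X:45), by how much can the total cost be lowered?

405

Current plan cost = 15·6 + 50·9 + 5·3 + 45·6 = £825.
Optimal plan:
  B1->W: 15 × £6 = £90
  B2->W: 5 × £9 = £45
  B2->X: 45 × £3 = £135
  B3->W: 50 × £3 = £150
Optimal cost = £420.
Saving = 825 − 420 = £405.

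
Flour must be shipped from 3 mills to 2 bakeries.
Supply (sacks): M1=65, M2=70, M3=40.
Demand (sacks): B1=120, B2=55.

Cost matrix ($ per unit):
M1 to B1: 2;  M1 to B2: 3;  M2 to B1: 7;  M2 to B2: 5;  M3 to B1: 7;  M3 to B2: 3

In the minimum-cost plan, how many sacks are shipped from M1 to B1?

65

The minimum-cost plan:
  M1->B1: 65 × $2 = $130
  M2->B1: 55 × $7 = $385
  M2->B2: 15 × $5 = $75
  M3->B2: 40 × $3 = $120
Total cost = $710.
So M1→B1 carries 65 sacks.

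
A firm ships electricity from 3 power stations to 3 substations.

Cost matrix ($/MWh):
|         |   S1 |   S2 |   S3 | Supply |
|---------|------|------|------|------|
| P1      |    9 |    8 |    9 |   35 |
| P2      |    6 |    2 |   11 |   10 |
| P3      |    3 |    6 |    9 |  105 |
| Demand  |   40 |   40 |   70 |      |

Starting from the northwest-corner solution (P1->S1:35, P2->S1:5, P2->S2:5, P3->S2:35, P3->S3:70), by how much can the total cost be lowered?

245

Current plan cost = 35·9 + 5·6 + 5·2 + 35·6 + 70·9 = $1195.
Optimal plan:
  P1–S3: 35 × $9 = $315
  P2–S2: 10 × $2 = $20
  P3–S1: 40 × $3 = $120
  P3–S2: 30 × $6 = $180
  P3–S3: 35 × $9 = $315
Optimal cost = $950.
Saving = 1195 − 950 = $245.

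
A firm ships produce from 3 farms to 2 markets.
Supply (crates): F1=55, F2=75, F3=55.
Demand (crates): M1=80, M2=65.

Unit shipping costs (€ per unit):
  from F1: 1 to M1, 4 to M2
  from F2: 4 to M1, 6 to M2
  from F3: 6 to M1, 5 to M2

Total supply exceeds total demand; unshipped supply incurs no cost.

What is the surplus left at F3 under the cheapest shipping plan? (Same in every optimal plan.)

Minimum-cost shipments:
  F1–M1: 55 × €1 = €55
  F2–M1: 25 × €4 = €100
  F2–M2: 10 × €6 = €60
  F3–M2: 55 × €5 = €275
Total cost = €490.
F3 ships 55 of its 55, leaving 0.

0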